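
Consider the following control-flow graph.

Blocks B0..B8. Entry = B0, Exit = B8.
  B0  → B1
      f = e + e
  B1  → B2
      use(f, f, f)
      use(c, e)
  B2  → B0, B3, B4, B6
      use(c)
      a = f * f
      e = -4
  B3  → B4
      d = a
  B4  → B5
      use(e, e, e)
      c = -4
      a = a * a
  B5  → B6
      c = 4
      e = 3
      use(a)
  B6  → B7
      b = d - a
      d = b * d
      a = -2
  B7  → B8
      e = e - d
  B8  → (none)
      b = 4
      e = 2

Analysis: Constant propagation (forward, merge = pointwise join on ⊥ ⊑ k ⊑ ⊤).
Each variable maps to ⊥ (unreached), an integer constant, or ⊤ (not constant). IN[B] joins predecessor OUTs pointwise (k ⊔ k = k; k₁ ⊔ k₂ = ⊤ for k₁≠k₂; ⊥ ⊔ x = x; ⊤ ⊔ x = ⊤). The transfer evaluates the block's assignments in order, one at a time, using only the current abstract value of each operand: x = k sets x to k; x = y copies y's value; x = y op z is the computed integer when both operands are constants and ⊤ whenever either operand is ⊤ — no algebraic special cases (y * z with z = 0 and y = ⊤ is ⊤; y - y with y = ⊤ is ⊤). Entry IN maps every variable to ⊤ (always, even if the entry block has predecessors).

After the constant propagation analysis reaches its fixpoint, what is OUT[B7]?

Fixpoint table:
  B0:   IN=(all ⊤)   OUT=(all ⊤)
  B1:   IN=(all ⊤)   OUT=(all ⊤)
  B2:   IN=(all ⊤)   OUT={e:-4; rest ⊤}
  B3:   IN={e:-4; rest ⊤}   OUT={e:-4; rest ⊤}
  B4:   IN={e:-4; rest ⊤}   OUT={c:-4, e:-4; rest ⊤}
  B5:   IN={c:-4, e:-4; rest ⊤}   OUT={c:4, e:3; rest ⊤}
  B6:   IN=(all ⊤)   OUT={a:-2; rest ⊤}
  B7:   IN={a:-2; rest ⊤}   OUT={a:-2; rest ⊤}
  B8:   IN={a:-2; rest ⊤}   OUT={a:-2, b:4, e:2; rest ⊤}

Merge at B7: IN[B7] = OUT[B6] = {a: -2, b: ⊤, c: ⊤, d: ⊤, e: ⊤, f: ⊤}
Applying B7's transfer function to that IN value gives OUT[B7] (row B7 above).

Answer: {a: -2, b: ⊤, c: ⊤, d: ⊤, e: ⊤, f: ⊤}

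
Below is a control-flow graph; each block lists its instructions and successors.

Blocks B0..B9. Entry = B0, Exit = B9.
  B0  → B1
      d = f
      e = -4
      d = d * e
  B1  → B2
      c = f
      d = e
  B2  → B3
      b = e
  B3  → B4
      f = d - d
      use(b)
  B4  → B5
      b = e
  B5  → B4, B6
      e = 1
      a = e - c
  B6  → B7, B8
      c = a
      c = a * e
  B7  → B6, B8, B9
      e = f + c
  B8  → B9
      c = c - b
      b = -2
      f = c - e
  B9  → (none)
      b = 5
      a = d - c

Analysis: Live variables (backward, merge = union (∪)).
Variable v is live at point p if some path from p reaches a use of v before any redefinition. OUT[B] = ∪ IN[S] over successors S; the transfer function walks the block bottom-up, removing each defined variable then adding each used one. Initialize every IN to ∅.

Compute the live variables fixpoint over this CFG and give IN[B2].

Fixpoint table:
  B0: | IN={f} | OUT={e, f}
  B1: | IN={e, f} | OUT={c, d, e}
  B2: | IN={c, d, e} | OUT={b, c, d, e}
  B3: | IN={b, c, d, e} | OUT={c, d, e, f}
  B4: | IN={c, d, e, f} | OUT={b, c, d, f}
  B5: | IN={b, c, d, f} | OUT={a, b, c, d, e, f}
  B6: | IN={a, b, d, e, f} | OUT={a, b, c, d, e, f}
  B7: | IN={a, b, c, d, f} | OUT={a, b, c, d, e, f}
  B8: | IN={b, c, d, e} | OUT={c, d}
  B9: | IN={c, d} | OUT={}

Merge at B2: OUT[B2] = IN[B3] = {b, c, d, e}
Applying B2's transfer function to that OUT value gives IN[B2] (row B2 above).

Answer: {c, d, e}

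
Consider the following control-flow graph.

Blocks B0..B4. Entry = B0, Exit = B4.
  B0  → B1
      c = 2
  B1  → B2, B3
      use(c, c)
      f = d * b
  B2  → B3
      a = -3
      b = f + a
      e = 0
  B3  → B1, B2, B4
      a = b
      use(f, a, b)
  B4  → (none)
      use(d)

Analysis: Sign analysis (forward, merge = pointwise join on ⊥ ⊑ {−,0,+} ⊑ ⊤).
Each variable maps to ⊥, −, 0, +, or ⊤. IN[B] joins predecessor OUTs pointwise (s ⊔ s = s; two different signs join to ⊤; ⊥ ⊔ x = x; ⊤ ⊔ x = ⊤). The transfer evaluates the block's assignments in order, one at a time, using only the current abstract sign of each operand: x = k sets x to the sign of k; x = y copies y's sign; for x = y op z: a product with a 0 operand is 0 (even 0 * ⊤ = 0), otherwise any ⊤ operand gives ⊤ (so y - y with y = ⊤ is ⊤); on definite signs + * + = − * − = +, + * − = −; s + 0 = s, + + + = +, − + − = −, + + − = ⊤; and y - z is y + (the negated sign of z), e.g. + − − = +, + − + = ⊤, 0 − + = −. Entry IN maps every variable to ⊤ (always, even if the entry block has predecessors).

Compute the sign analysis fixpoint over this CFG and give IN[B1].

Per-block solution:
  B0: | IN=(all ⊤) | OUT={c:+; rest ⊤}
  B1: | IN={c:+; rest ⊤} | OUT={c:+; rest ⊤}
  B2: | IN={c:+; rest ⊤} | OUT={a:-, c:+, e:0; rest ⊤}
  B3: | IN={c:+; rest ⊤} | OUT={c:+; rest ⊤}
  B4: | IN={c:+; rest ⊤} | OUT={c:+; rest ⊤}

Merge at B1: IN[B1] = OUT[B0] ⊔ OUT[B3] = {a: ⊤, b: ⊤, c: +, d: ⊤, e: ⊤, f: ⊤}

Answer: {a: ⊤, b: ⊤, c: +, d: ⊤, e: ⊤, f: ⊤}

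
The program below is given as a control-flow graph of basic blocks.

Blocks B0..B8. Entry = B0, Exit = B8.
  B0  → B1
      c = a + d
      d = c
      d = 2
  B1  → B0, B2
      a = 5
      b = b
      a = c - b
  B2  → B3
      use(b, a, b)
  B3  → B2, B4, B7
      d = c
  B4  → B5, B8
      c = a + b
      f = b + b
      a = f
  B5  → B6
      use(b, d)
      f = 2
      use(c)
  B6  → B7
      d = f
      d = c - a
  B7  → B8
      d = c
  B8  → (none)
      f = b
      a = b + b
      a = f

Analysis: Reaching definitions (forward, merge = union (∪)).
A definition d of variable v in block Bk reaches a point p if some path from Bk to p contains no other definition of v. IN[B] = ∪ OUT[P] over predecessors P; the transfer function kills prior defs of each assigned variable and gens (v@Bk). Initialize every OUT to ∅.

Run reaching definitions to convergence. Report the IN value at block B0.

Answer: {a@B1, b@B1, c@B0, d@B0}

Trace:
Fixpoint table:
  B0: | IN={a@B1, b@B1, c@B0, d@B0} | OUT={a@B1, b@B1, c@B0, d@B0}
  B1: | IN={a@B1, b@B1, c@B0, d@B0} | OUT={a@B1, b@B1, c@B0, d@B0}
  B2: | IN={a@B1, b@B1, c@B0, d@B0, d@B3} | OUT={a@B1, b@B1, c@B0, d@B0, d@B3}
  B3: | IN={a@B1, b@B1, c@B0, d@B0, d@B3} | OUT={a@B1, b@B1, c@B0, d@B3}
  B4: | IN={a@B1, b@B1, c@B0, d@B3} | OUT={a@B4, b@B1, c@B4, d@B3, f@B4}
  B5: | IN={a@B4, b@B1, c@B4, d@B3, f@B4} | OUT={a@B4, b@B1, c@B4, d@B3, f@B5}
  B6: | IN={a@B4, b@B1, c@B4, d@B3, f@B5} | OUT={a@B4, b@B1, c@B4, d@B6, f@B5}
  B7: | IN={a@B1, a@B4, b@B1, c@B0, c@B4, d@B3, d@B6, f@B5} | OUT={a@B1, a@B4, b@B1, c@B0, c@B4, d@B7, f@B5}
  B8: | IN={a@B1, a@B4, b@B1, c@B0, c@B4, d@B3, d@B7, f@B4, f@B5} | OUT={a@B8, b@B1, c@B0, c@B4, d@B3, d@B7, f@B8}

Merge at B0 (entry node, so the boundary value {} is joined with the incoming edge(s)): IN[B0] = {} ⊔ OUT[B1] = {a@B1, b@B1, c@B0, d@B0}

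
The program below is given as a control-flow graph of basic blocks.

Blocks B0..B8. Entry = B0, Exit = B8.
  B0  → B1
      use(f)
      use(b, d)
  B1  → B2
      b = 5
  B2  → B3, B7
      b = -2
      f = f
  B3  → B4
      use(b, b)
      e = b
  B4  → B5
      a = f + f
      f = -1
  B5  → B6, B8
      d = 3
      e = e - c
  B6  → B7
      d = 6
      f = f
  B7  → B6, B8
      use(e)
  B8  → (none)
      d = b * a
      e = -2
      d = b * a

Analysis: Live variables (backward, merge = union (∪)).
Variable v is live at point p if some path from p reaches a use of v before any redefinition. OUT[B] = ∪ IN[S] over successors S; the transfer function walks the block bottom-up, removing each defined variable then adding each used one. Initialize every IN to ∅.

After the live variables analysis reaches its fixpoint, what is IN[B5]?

Answer: {a, b, c, e, f}

Trace:
Per-block solution:
  B0:   IN={a, b, c, d, e, f}   OUT={a, c, e, f}
  B1:   IN={a, c, e, f}   OUT={a, c, e, f}
  B2:   IN={a, c, e, f}   OUT={a, b, c, e, f}
  B3:   IN={b, c, f}   OUT={b, c, e, f}
  B4:   IN={b, c, e, f}   OUT={a, b, c, e, f}
  B5:   IN={a, b, c, e, f}   OUT={a, b, e, f}
  B6:   IN={a, b, e, f}   OUT={a, b, e, f}
  B7:   IN={a, b, e, f}   OUT={a, b, e, f}
  B8:   IN={a, b}   OUT={}

Merge at B5: OUT[B5] = IN[B6] ⊔ IN[B8] = {a, b, e, f}
Applying B5's transfer function to that OUT value gives IN[B5] (row B5 above).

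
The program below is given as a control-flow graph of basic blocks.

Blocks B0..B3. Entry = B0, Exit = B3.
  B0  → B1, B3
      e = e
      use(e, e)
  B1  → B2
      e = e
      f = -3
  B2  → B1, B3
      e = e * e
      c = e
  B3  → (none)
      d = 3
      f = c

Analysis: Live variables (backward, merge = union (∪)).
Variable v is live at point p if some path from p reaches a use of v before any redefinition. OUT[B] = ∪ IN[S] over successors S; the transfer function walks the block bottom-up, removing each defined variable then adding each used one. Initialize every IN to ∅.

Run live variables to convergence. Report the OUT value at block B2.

Answer: {c, e}

Derivation:
Converged values:
  B0:  IN={c, e}  OUT={c, e}
  B1:  IN={e}  OUT={e}
  B2:  IN={e}  OUT={c, e}
  B3:  IN={c}  OUT={}

Merge at B2: OUT[B2] = IN[B1] ⊔ IN[B3] = {c, e}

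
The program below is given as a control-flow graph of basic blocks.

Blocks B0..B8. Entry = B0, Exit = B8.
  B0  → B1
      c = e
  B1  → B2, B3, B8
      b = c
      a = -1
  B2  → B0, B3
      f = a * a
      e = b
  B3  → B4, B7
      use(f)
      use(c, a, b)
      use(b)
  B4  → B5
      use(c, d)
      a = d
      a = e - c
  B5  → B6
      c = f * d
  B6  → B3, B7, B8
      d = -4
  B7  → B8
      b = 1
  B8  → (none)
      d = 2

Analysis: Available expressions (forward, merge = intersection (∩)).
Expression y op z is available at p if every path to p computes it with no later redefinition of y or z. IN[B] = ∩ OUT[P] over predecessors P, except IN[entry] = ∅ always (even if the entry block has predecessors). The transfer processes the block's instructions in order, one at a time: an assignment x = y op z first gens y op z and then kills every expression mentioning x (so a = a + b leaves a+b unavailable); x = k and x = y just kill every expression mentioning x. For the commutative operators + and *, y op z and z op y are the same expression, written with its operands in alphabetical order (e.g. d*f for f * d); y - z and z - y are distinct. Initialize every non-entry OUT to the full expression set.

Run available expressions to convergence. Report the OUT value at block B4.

Answer: {e-c}

Working:
Per-block solution:
  B0:  IN={}  OUT={}
  B1:  IN={}  OUT={}
  B2:  IN={}  OUT={a*a}
  B3:  IN={}  OUT={}
  B4:  IN={}  OUT={e-c}
  B5:  IN={e-c}  OUT={d*f}
  B6:  IN={d*f}  OUT={}
  B7:  IN={}  OUT={}
  B8:  IN={}  OUT={}

Merge at B4: IN[B4] = OUT[B3] = {}
Applying B4's transfer function to that IN value gives OUT[B4] (row B4 above).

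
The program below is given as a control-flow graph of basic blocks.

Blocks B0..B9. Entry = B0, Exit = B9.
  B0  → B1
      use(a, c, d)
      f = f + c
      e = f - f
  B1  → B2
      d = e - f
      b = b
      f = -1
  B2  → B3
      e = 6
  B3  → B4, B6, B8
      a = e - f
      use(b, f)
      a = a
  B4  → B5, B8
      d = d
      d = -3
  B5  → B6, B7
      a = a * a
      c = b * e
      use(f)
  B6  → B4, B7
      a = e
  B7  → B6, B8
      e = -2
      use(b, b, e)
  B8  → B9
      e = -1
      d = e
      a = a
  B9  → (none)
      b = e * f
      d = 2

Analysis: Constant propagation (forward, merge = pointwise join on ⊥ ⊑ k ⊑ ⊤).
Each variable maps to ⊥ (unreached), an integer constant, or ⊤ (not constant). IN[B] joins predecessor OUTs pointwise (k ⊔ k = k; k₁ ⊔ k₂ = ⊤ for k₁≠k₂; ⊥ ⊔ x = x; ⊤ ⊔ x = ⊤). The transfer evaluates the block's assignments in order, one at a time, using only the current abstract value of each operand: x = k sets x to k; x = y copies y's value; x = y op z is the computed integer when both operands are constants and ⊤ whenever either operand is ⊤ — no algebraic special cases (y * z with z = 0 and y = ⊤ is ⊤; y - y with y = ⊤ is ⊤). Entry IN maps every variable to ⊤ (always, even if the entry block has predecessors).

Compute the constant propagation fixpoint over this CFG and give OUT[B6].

Converged values:
  B0: | IN=(all ⊤) | OUT=(all ⊤)
  B1: | IN=(all ⊤) | OUT={f:-1; rest ⊤}
  B2: | IN={f:-1; rest ⊤} | OUT={e:6, f:-1; rest ⊤}
  B3: | IN={e:6, f:-1; rest ⊤} | OUT={a:7, e:6, f:-1; rest ⊤}
  B4: | IN={f:-1; rest ⊤} | OUT={d:-3, f:-1; rest ⊤}
  B5: | IN={d:-3, f:-1; rest ⊤} | OUT={d:-3, f:-1; rest ⊤}
  B6: | IN={f:-1; rest ⊤} | OUT={f:-1; rest ⊤}
  B7: | IN={f:-1; rest ⊤} | OUT={e:-2, f:-1; rest ⊤}
  B8: | IN={f:-1; rest ⊤} | OUT={d:-1, e:-1, f:-1; rest ⊤}
  B9: | IN={d:-1, e:-1, f:-1; rest ⊤} | OUT={b:1, d:2, e:-1, f:-1; rest ⊤}

Merge at B6: IN[B6] = OUT[B3] ⊔ OUT[B5] ⊔ OUT[B7] = {a: ⊤, b: ⊤, c: ⊤, d: ⊤, e: ⊤, f: -1}
Applying B6's transfer function to that IN value gives OUT[B6] (row B6 above).

Answer: {a: ⊤, b: ⊤, c: ⊤, d: ⊤, e: ⊤, f: -1}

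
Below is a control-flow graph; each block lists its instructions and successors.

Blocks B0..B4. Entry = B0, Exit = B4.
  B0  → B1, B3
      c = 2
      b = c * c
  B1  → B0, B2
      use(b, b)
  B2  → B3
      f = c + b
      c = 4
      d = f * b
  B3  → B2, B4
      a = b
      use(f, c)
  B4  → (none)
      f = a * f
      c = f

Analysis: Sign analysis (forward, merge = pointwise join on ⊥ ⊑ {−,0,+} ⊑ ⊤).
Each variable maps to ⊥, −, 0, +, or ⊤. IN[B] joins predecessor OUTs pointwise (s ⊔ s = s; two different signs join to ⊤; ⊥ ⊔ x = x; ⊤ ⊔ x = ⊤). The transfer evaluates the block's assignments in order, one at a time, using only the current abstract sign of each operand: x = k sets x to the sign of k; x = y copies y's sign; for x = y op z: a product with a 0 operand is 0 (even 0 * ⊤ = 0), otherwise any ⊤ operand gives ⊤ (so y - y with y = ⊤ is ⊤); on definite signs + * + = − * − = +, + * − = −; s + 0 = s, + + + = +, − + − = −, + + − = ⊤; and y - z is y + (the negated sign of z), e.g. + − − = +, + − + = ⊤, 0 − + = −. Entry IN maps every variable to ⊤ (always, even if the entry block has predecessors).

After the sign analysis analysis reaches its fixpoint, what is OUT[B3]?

Answer: {a: +, b: +, c: +, d: ⊤, e: ⊤, f: ⊤}

Trace:
Converged values:
  B0: | IN=(all ⊤) | OUT={b:+, c:+; rest ⊤}
  B1: | IN={b:+, c:+; rest ⊤} | OUT={b:+, c:+; rest ⊤}
  B2: | IN={b:+, c:+; rest ⊤} | OUT={b:+, c:+, d:+, f:+; rest ⊤}
  B3: | IN={b:+, c:+; rest ⊤} | OUT={a:+, b:+, c:+; rest ⊤}
  B4: | IN={a:+, b:+, c:+; rest ⊤} | OUT={a:+, b:+; rest ⊤}

Merge at B3: IN[B3] = OUT[B0] ⊔ OUT[B2] = {a: ⊤, b: +, c: +, d: ⊤, e: ⊤, f: ⊤}
Applying B3's transfer function to that IN value gives OUT[B3] (row B3 above).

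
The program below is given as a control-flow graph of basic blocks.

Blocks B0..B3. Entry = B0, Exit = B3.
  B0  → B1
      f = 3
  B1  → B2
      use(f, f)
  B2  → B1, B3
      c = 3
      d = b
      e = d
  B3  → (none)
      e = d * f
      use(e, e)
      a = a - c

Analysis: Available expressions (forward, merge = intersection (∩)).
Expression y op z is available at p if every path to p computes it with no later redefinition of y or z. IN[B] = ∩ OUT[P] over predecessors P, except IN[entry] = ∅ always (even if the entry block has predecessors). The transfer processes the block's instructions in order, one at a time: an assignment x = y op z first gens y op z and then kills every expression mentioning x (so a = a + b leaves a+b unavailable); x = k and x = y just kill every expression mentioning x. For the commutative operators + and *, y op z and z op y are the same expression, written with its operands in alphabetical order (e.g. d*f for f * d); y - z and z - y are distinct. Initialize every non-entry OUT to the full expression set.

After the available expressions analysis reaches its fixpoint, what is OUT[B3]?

Answer: {d*f}

Working:
Per-block solution:
  B0:   IN={}   OUT={}
  B1:   IN={}   OUT={}
  B2:   IN={}   OUT={}
  B3:   IN={}   OUT={d*f}

Merge at B3: IN[B3] = OUT[B2] = {}
Applying B3's transfer function to that IN value gives OUT[B3] (row B3 above).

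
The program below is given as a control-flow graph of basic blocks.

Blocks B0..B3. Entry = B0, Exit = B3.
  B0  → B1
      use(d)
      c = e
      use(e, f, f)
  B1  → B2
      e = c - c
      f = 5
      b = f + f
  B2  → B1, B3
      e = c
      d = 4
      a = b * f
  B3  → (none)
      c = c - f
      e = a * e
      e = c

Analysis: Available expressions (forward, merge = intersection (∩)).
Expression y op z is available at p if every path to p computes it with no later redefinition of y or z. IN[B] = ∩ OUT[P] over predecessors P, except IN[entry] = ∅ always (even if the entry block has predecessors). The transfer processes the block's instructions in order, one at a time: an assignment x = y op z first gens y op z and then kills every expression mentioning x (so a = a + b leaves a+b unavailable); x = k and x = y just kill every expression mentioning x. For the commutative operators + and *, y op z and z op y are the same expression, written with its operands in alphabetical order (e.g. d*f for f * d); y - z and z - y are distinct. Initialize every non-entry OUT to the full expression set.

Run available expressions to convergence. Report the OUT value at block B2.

Answer: {b*f, c-c, f+f}

Trace:
Fixpoint table:
  B0:   IN={}   OUT={}
  B1:   IN={}   OUT={c-c, f+f}
  B2:   IN={c-c, f+f}   OUT={b*f, c-c, f+f}
  B3:   IN={b*f, c-c, f+f}   OUT={b*f, f+f}

Merge at B2: IN[B2] = OUT[B1] = {c-c, f+f}
Applying B2's transfer function to that IN value gives OUT[B2] (row B2 above).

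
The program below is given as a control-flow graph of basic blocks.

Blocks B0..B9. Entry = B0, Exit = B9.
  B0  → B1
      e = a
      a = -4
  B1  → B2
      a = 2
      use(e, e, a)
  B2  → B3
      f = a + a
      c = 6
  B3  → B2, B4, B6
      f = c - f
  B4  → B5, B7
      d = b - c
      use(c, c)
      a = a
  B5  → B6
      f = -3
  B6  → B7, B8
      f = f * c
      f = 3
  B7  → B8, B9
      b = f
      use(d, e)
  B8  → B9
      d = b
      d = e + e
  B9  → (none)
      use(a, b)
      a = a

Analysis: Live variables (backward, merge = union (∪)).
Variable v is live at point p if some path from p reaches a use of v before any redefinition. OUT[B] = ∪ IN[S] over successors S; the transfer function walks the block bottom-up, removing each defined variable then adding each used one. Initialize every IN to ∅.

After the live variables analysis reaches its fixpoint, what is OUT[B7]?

Converged values:
  B0:   IN={a, b, d}   OUT={b, d, e}
  B1:   IN={b, d, e}   OUT={a, b, d, e}
  B2:   IN={a, b, d, e}   OUT={a, b, c, d, e, f}
  B3:   IN={a, b, c, d, e, f}   OUT={a, b, c, d, e, f}
  B4:   IN={a, b, c, e, f}   OUT={a, b, c, d, e, f}
  B5:   IN={a, b, c, d, e}   OUT={a, b, c, d, e, f}
  B6:   IN={a, b, c, d, e, f}   OUT={a, b, d, e, f}
  B7:   IN={a, d, e, f}   OUT={a, b, e}
  B8:   IN={a, b, e}   OUT={a, b}
  B9:   IN={a, b}   OUT={}

Merge at B7: OUT[B7] = IN[B8] ⊔ IN[B9] = {a, b, e}

Answer: {a, b, e}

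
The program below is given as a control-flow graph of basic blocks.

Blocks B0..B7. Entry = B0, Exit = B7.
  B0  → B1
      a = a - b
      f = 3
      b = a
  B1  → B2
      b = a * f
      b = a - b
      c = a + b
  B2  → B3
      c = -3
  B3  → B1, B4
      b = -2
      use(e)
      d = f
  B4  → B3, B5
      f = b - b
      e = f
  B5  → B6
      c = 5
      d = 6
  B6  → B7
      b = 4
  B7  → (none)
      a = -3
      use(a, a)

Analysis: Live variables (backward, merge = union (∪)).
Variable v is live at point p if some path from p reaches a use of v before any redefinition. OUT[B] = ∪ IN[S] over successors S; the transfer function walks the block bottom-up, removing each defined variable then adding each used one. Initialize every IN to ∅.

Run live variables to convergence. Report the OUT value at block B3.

Converged values:
  B0:  IN={a, b, e}  OUT={a, e, f}
  B1:  IN={a, e, f}  OUT={a, e, f}
  B2:  IN={a, e, f}  OUT={a, e, f}
  B3:  IN={a, e, f}  OUT={a, b, e, f}
  B4:  IN={a, b}  OUT={a, e, f}
  B5:  IN={}  OUT={}
  B6:  IN={}  OUT={}
  B7:  IN={}  OUT={}

Merge at B3: OUT[B3] = IN[B1] ⊔ IN[B4] = {a, b, e, f}

Answer: {a, b, e, f}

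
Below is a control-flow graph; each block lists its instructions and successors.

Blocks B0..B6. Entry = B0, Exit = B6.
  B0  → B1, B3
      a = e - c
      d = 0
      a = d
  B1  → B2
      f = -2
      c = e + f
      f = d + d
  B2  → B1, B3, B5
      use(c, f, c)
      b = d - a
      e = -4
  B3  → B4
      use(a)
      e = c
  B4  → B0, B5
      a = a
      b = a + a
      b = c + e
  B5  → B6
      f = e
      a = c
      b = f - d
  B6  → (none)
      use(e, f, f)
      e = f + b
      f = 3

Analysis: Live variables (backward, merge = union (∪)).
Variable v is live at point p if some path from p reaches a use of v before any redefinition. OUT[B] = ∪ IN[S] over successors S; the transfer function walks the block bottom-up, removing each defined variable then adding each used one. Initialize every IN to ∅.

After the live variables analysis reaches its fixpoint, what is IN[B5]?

Fixpoint table:
  B0: | IN={c, e} | OUT={a, c, d, e}
  B1: | IN={a, d, e} | OUT={a, c, d, f}
  B2: | IN={a, c, d, f} | OUT={a, c, d, e}
  B3: | IN={a, c, d} | OUT={a, c, d, e}
  B4: | IN={a, c, d, e} | OUT={c, d, e}
  B5: | IN={c, d, e} | OUT={b, e, f}
  B6: | IN={b, e, f} | OUT={}

Merge at B5: OUT[B5] = IN[B6] = {b, e, f}
Applying B5's transfer function to that OUT value gives IN[B5] (row B5 above).

Answer: {c, d, e}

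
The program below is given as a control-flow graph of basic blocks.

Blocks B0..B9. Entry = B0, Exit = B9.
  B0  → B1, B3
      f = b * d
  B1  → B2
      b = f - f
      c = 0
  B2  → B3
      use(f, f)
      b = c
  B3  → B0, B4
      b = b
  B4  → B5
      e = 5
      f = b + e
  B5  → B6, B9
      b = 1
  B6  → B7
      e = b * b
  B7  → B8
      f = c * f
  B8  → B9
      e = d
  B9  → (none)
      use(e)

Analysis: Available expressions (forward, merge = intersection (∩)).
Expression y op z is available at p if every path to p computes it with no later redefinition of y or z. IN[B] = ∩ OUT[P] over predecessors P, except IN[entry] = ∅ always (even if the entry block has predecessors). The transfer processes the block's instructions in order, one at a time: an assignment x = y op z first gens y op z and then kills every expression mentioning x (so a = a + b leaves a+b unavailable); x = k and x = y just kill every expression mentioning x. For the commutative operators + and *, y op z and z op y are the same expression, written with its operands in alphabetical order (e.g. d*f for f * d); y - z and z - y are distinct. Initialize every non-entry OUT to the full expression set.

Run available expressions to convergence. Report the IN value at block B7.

Answer: {b*b}

Trace:
Converged values:
  B0: | IN={} | OUT={b*d}
  B1: | IN={b*d} | OUT={f-f}
  B2: | IN={f-f} | OUT={f-f}
  B3: | IN={} | OUT={}
  B4: | IN={} | OUT={b+e}
  B5: | IN={b+e} | OUT={}
  B6: | IN={} | OUT={b*b}
  B7: | IN={b*b} | OUT={b*b}
  B8: | IN={b*b} | OUT={b*b}
  B9: | IN={} | OUT={}

Merge at B7: IN[B7] = OUT[B6] = {b*b}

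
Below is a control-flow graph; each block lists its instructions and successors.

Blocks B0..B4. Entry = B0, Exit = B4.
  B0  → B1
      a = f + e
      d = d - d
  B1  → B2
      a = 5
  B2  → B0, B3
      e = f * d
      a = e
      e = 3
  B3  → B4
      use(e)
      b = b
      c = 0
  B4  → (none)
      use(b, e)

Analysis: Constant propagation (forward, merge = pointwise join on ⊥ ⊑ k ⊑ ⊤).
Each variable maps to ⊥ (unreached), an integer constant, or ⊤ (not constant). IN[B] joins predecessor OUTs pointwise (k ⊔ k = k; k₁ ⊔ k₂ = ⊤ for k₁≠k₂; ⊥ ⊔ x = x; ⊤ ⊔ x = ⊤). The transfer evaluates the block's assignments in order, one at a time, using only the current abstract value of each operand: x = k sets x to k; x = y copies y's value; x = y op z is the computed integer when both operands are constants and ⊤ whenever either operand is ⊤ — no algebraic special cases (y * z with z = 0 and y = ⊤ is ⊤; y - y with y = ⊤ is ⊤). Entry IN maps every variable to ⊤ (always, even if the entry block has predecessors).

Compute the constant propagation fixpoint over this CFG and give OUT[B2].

Fixpoint table:
  B0:   IN=(all ⊤)   OUT=(all ⊤)
  B1:   IN=(all ⊤)   OUT={a:5; rest ⊤}
  B2:   IN={a:5; rest ⊤}   OUT={e:3; rest ⊤}
  B3:   IN={e:3; rest ⊤}   OUT={c:0, e:3; rest ⊤}
  B4:   IN={c:0, e:3; rest ⊤}   OUT={c:0, e:3; rest ⊤}

Merge at B2: IN[B2] = OUT[B1] = {a: 5, b: ⊤, c: ⊤, d: ⊤, e: ⊤, f: ⊤}
Applying B2's transfer function to that IN value gives OUT[B2] (row B2 above).

Answer: {a: ⊤, b: ⊤, c: ⊤, d: ⊤, e: 3, f: ⊤}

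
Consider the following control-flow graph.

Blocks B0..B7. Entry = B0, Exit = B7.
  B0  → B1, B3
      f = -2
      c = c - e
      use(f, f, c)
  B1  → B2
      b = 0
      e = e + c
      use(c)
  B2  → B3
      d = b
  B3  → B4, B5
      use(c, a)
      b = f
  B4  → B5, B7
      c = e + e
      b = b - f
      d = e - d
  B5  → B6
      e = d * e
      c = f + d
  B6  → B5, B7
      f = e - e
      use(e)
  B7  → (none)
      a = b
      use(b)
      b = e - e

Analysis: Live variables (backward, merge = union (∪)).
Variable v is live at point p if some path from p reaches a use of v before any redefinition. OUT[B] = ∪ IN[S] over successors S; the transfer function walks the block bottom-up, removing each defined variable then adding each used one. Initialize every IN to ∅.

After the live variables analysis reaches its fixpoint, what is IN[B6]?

Answer: {b, d, e}

Trace:
Per-block solution:
  B0:  IN={a, c, d, e}  OUT={a, c, d, e, f}
  B1:  IN={a, c, e, f}  OUT={a, b, c, e, f}
  B2:  IN={a, b, c, e, f}  OUT={a, c, d, e, f}
  B3:  IN={a, c, d, e, f}  OUT={b, d, e, f}
  B4:  IN={b, d, e, f}  OUT={b, d, e, f}
  B5:  IN={b, d, e, f}  OUT={b, d, e}
  B6:  IN={b, d, e}  OUT={b, d, e, f}
  B7:  IN={b, e}  OUT={}

Merge at B6: OUT[B6] = IN[B5] ⊔ IN[B7] = {b, d, e, f}
Applying B6's transfer function to that OUT value gives IN[B6] (row B6 above).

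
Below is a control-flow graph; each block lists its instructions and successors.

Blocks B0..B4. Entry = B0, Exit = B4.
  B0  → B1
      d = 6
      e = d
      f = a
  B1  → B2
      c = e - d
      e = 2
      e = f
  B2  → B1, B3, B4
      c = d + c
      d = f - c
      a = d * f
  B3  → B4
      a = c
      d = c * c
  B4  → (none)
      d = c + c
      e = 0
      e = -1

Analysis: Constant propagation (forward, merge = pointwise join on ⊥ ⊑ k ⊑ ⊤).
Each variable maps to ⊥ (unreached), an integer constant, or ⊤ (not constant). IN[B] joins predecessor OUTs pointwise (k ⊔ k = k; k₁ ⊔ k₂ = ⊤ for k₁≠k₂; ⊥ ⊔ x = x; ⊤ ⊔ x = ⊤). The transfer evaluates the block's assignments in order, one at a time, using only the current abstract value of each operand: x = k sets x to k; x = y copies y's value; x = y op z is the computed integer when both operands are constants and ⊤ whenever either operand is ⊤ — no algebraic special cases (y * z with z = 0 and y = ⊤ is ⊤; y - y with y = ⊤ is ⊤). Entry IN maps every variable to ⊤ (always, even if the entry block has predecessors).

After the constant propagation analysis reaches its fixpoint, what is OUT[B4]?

Answer: {a: ⊤, b: ⊤, c: ⊤, d: ⊤, e: -1, f: ⊤}

Derivation:
Per-block solution:
  B0:  IN=(all ⊤)  OUT={d:6, e:6; rest ⊤}
  B1:  IN=(all ⊤)  OUT=(all ⊤)
  B2:  IN=(all ⊤)  OUT=(all ⊤)
  B3:  IN=(all ⊤)  OUT=(all ⊤)
  B4:  IN=(all ⊤)  OUT={e:-1; rest ⊤}

Merge at B4: IN[B4] = OUT[B2] ⊔ OUT[B3] = {a: ⊤, b: ⊤, c: ⊤, d: ⊤, e: ⊤, f: ⊤}
Applying B4's transfer function to that IN value gives OUT[B4] (row B4 above).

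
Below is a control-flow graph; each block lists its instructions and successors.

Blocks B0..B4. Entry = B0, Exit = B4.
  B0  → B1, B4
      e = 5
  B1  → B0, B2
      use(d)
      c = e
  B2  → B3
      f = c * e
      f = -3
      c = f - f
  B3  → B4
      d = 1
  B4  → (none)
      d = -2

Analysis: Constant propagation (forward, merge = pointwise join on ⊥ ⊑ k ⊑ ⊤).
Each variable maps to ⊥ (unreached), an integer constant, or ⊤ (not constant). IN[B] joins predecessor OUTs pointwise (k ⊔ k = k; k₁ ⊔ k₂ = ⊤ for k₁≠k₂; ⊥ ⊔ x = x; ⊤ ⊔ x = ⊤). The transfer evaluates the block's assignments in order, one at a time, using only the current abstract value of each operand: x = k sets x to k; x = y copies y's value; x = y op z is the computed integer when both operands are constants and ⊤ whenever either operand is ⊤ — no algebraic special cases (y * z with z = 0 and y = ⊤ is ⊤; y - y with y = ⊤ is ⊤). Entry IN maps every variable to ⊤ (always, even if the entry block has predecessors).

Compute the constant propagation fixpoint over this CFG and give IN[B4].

Answer: {a: ⊤, b: ⊤, c: ⊤, d: ⊤, e: 5, f: ⊤}

Trace:
Converged values:
  B0:   IN=(all ⊤)   OUT={e:5; rest ⊤}
  B1:   IN={e:5; rest ⊤}   OUT={c:5, e:5; rest ⊤}
  B2:   IN={c:5, e:5; rest ⊤}   OUT={c:0, e:5, f:-3; rest ⊤}
  B3:   IN={c:0, e:5, f:-3; rest ⊤}   OUT={c:0, d:1, e:5, f:-3; rest ⊤}
  B4:   IN={e:5; rest ⊤}   OUT={d:-2, e:5; rest ⊤}

Merge at B4: IN[B4] = OUT[B0] ⊔ OUT[B3] = {a: ⊤, b: ⊤, c: ⊤, d: ⊤, e: 5, f: ⊤}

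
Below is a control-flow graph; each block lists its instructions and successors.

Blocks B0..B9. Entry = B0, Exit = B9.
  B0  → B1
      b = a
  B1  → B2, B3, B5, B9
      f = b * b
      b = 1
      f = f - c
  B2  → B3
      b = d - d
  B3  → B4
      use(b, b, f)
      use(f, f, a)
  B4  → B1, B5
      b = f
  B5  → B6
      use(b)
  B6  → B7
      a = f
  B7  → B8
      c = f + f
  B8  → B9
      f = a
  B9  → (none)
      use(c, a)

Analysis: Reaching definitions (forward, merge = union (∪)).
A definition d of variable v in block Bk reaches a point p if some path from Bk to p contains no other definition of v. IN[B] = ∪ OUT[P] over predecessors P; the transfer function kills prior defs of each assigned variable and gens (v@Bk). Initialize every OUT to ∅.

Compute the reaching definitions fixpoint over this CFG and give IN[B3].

Per-block solution:
  B0: | IN={} | OUT={b@B0}
  B1: | IN={b@B0, b@B4, f@B1} | OUT={b@B1, f@B1}
  B2: | IN={b@B1, f@B1} | OUT={b@B2, f@B1}
  B3: | IN={b@B1, b@B2, f@B1} | OUT={b@B1, b@B2, f@B1}
  B4: | IN={b@B1, b@B2, f@B1} | OUT={b@B4, f@B1}
  B5: | IN={b@B1, b@B4, f@B1} | OUT={b@B1, b@B4, f@B1}
  B6: | IN={b@B1, b@B4, f@B1} | OUT={a@B6, b@B1, b@B4, f@B1}
  B7: | IN={a@B6, b@B1, b@B4, f@B1} | OUT={a@B6, b@B1, b@B4, c@B7, f@B1}
  B8: | IN={a@B6, b@B1, b@B4, c@B7, f@B1} | OUT={a@B6, b@B1, b@B4, c@B7, f@B8}
  B9: | IN={a@B6, b@B1, b@B4, c@B7, f@B1, f@B8} | OUT={a@B6, b@B1, b@B4, c@B7, f@B1, f@B8}

Merge at B3: IN[B3] = OUT[B1] ⊔ OUT[B2] = {b@B1, b@B2, f@B1}

Answer: {b@B1, b@B2, f@B1}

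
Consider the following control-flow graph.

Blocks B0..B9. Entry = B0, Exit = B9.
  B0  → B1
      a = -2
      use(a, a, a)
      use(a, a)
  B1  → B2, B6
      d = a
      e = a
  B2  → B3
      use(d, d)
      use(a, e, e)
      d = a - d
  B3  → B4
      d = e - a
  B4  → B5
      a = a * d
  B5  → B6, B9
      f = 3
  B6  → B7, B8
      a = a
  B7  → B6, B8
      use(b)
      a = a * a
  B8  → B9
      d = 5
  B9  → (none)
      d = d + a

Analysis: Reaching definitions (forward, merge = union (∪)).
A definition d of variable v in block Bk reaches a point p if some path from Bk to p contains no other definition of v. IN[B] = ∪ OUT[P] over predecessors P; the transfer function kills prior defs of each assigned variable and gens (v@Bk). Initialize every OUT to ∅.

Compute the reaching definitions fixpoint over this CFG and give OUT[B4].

Answer: {a@B4, d@B3, e@B1}

Derivation:
Converged values:
  B0: | IN={} | OUT={a@B0}
  B1: | IN={a@B0} | OUT={a@B0, d@B1, e@B1}
  B2: | IN={a@B0, d@B1, e@B1} | OUT={a@B0, d@B2, e@B1}
  B3: | IN={a@B0, d@B2, e@B1} | OUT={a@B0, d@B3, e@B1}
  B4: | IN={a@B0, d@B3, e@B1} | OUT={a@B4, d@B3, e@B1}
  B5: | IN={a@B4, d@B3, e@B1} | OUT={a@B4, d@B3, e@B1, f@B5}
  B6: | IN={a@B0, a@B4, a@B7, d@B1, d@B3, e@B1, f@B5} | OUT={a@B6, d@B1, d@B3, e@B1, f@B5}
  B7: | IN={a@B6, d@B1, d@B3, e@B1, f@B5} | OUT={a@B7, d@B1, d@B3, e@B1, f@B5}
  B8: | IN={a@B6, a@B7, d@B1, d@B3, e@B1, f@B5} | OUT={a@B6, a@B7, d@B8, e@B1, f@B5}
  B9: | IN={a@B4, a@B6, a@B7, d@B3, d@B8, e@B1, f@B5} | OUT={a@B4, a@B6, a@B7, d@B9, e@B1, f@B5}

Merge at B4: IN[B4] = OUT[B3] = {a@B0, d@B3, e@B1}
Applying B4's transfer function to that IN value gives OUT[B4] (row B4 above).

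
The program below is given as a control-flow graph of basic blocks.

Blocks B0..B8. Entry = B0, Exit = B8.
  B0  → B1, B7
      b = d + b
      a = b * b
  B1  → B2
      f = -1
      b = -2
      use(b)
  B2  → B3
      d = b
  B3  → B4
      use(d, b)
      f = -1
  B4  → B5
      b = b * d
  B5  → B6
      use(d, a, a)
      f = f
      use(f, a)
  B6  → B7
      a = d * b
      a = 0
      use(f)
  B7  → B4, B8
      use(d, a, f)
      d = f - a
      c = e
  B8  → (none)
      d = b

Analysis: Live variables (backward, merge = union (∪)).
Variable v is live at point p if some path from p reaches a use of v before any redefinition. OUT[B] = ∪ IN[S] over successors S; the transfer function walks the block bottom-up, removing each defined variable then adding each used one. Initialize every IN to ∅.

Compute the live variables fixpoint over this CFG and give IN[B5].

Answer: {a, b, d, e, f}

Working:
Fixpoint table:
  B0:   IN={b, d, e, f}   OUT={a, b, d, e, f}
  B1:   IN={a, e}   OUT={a, b, e}
  B2:   IN={a, b, e}   OUT={a, b, d, e}
  B3:   IN={a, b, d, e}   OUT={a, b, d, e, f}
  B4:   IN={a, b, d, e, f}   OUT={a, b, d, e, f}
  B5:   IN={a, b, d, e, f}   OUT={b, d, e, f}
  B6:   IN={b, d, e, f}   OUT={a, b, d, e, f}
  B7:   IN={a, b, d, e, f}   OUT={a, b, d, e, f}
  B8:   IN={b}   OUT={}

Merge at B5: OUT[B5] = IN[B6] = {b, d, e, f}
Applying B5's transfer function to that OUT value gives IN[B5] (row B5 above).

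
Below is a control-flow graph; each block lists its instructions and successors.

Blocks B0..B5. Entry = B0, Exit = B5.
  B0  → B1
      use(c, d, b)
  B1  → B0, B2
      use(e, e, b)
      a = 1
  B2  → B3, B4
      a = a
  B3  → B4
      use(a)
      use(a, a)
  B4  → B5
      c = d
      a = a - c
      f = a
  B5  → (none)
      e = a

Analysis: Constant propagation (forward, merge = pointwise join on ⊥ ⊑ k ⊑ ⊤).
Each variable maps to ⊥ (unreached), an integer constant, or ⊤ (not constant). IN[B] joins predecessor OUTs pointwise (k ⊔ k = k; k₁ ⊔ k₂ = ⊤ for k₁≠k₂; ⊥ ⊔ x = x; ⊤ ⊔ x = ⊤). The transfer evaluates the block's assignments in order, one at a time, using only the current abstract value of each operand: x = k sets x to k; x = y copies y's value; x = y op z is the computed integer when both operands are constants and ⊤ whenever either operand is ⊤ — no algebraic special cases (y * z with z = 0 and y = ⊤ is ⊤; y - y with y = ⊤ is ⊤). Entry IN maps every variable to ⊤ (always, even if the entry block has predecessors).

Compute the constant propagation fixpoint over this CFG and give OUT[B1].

Answer: {a: 1, b: ⊤, c: ⊤, d: ⊤, e: ⊤, f: ⊤}

Derivation:
Converged values:
  B0:  IN=(all ⊤)  OUT=(all ⊤)
  B1:  IN=(all ⊤)  OUT={a:1; rest ⊤}
  B2:  IN={a:1; rest ⊤}  OUT={a:1; rest ⊤}
  B3:  IN={a:1; rest ⊤}  OUT={a:1; rest ⊤}
  B4:  IN={a:1; rest ⊤}  OUT=(all ⊤)
  B5:  IN=(all ⊤)  OUT=(all ⊤)

Merge at B1: IN[B1] = OUT[B0] = {a: ⊤, b: ⊤, c: ⊤, d: ⊤, e: ⊤, f: ⊤}
Applying B1's transfer function to that IN value gives OUT[B1] (row B1 above).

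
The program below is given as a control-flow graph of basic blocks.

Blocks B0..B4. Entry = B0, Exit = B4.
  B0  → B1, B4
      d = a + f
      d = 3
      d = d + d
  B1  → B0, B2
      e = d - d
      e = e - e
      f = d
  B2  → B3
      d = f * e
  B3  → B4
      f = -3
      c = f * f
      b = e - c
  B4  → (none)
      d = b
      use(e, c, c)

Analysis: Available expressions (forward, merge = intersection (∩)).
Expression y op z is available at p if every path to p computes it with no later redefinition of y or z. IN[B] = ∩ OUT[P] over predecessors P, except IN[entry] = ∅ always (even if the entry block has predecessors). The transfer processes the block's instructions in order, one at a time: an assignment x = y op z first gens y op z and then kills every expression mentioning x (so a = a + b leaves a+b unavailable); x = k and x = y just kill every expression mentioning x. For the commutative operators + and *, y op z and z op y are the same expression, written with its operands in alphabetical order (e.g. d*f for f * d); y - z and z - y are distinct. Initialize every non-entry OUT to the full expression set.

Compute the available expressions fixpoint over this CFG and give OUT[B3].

Answer: {e-c, f*f}

Derivation:
Converged values:
  B0:  IN={}  OUT={a+f}
  B1:  IN={a+f}  OUT={d-d}
  B2:  IN={d-d}  OUT={e*f}
  B3:  IN={e*f}  OUT={e-c, f*f}
  B4:  IN={}  OUT={}

Merge at B3: IN[B3] = OUT[B2] = {e*f}
Applying B3's transfer function to that IN value gives OUT[B3] (row B3 above).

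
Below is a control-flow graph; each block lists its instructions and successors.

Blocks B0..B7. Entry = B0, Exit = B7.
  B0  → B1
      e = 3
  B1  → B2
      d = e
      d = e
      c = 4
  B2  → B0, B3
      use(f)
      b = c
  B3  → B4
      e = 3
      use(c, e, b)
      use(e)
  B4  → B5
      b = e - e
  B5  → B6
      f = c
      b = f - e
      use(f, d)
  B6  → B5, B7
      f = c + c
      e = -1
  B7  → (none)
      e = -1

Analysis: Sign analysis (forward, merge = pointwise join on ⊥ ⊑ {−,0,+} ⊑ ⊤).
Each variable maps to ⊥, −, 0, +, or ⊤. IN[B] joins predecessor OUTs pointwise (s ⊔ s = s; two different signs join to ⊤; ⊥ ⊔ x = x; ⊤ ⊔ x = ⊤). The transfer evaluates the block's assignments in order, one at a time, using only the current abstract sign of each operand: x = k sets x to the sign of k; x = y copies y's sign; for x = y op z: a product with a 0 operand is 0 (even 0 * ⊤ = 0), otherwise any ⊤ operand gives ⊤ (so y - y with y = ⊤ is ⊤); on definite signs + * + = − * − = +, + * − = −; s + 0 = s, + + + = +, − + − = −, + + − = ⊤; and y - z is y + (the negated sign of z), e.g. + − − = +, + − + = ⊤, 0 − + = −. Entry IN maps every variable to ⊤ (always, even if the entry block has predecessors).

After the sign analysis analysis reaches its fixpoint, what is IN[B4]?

Converged values:
  B0:  IN=(all ⊤)  OUT={e:+; rest ⊤}
  B1:  IN={e:+; rest ⊤}  OUT={c:+, d:+, e:+; rest ⊤}
  B2:  IN={c:+, d:+, e:+; rest ⊤}  OUT={b:+, c:+, d:+, e:+; rest ⊤}
  B3:  IN={b:+, c:+, d:+, e:+; rest ⊤}  OUT={b:+, c:+, d:+, e:+; rest ⊤}
  B4:  IN={b:+, c:+, d:+, e:+; rest ⊤}  OUT={c:+, d:+, e:+; rest ⊤}
  B5:  IN={c:+, d:+; rest ⊤}  OUT={c:+, d:+, f:+; rest ⊤}
  B6:  IN={c:+, d:+, f:+; rest ⊤}  OUT={c:+, d:+, e:-, f:+; rest ⊤}
  B7:  IN={c:+, d:+, e:-, f:+; rest ⊤}  OUT={c:+, d:+, e:-, f:+; rest ⊤}

Merge at B4: IN[B4] = OUT[B3] = {a: ⊤, b: +, c: +, d: +, e: +, f: ⊤}

Answer: {a: ⊤, b: +, c: +, d: +, e: +, f: ⊤}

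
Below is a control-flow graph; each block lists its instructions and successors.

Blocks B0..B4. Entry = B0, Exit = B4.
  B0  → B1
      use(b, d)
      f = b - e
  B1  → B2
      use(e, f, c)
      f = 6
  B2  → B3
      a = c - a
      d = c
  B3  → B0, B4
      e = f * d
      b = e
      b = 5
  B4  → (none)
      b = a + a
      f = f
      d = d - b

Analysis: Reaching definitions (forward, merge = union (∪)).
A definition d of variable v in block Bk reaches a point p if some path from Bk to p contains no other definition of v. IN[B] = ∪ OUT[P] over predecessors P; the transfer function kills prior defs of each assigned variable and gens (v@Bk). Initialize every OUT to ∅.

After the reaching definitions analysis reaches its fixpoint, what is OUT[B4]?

Converged values:
  B0:   IN={a@B2, b@B3, d@B2, e@B3, f@B1}   OUT={a@B2, b@B3, d@B2, e@B3, f@B0}
  B1:   IN={a@B2, b@B3, d@B2, e@B3, f@B0}   OUT={a@B2, b@B3, d@B2, e@B3, f@B1}
  B2:   IN={a@B2, b@B3, d@B2, e@B3, f@B1}   OUT={a@B2, b@B3, d@B2, e@B3, f@B1}
  B3:   IN={a@B2, b@B3, d@B2, e@B3, f@B1}   OUT={a@B2, b@B3, d@B2, e@B3, f@B1}
  B4:   IN={a@B2, b@B3, d@B2, e@B3, f@B1}   OUT={a@B2, b@B4, d@B4, e@B3, f@B4}

Merge at B4: IN[B4] = OUT[B3] = {a@B2, b@B3, d@B2, e@B3, f@B1}
Applying B4's transfer function to that IN value gives OUT[B4] (row B4 above).

Answer: {a@B2, b@B4, d@B4, e@B3, f@B4}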